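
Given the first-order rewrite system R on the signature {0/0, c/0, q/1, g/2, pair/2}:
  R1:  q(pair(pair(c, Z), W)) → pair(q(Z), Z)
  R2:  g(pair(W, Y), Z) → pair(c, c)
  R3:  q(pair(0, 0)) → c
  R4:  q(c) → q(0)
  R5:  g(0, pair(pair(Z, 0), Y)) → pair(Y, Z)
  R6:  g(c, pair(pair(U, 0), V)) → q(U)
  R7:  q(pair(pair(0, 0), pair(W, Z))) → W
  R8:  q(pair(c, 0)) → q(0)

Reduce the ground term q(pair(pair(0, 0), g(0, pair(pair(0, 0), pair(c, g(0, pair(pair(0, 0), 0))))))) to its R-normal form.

1. q(pair(pair(0, 0), g(0, pair(pair(0, 0), pair(c, g(0, pair(pair(0, 0), 0)))))))  →  q(pair(pair(0, 0), pair(pair(c, g(0, pair(pair(0, 0), 0))), 0)))   [R5 at 1.2]
2. q(pair(pair(0, 0), pair(pair(c, g(0, pair(pair(0, 0), 0))), 0)))  →  pair(c, g(0, pair(pair(0, 0), 0)))   [R7 at ε]
3. pair(c, g(0, pair(pair(0, 0), 0)))  →  pair(c, pair(0, 0))   [R5 at 2]

pair(c, pair(0, 0))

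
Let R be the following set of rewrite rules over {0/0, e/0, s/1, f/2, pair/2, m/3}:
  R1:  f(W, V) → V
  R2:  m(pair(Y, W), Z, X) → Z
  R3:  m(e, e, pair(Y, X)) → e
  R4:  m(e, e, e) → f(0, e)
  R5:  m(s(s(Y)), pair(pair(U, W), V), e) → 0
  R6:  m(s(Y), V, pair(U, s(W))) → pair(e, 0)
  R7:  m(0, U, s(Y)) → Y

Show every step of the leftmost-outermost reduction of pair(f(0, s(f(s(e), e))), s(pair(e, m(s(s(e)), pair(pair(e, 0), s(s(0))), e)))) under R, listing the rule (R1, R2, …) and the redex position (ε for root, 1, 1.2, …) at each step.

pair(s(e), s(pair(e, 0)))

1. pair(f(0, s(f(s(e), e))), s(pair(e, m(s(s(e)), pair(pair(e, 0), s(s(0))), e))))  →  pair(s(f(s(e), e)), s(pair(e, m(s(s(e)), pair(pair(e, 0), s(s(0))), e))))   [R1 at 1]
2. pair(s(f(s(e), e)), s(pair(e, m(s(s(e)), pair(pair(e, 0), s(s(0))), e))))  →  pair(s(e), s(pair(e, m(s(s(e)), pair(pair(e, 0), s(s(0))), e))))   [R1 at 1.1]
3. pair(s(e), s(pair(e, m(s(s(e)), pair(pair(e, 0), s(s(0))), e))))  →  pair(s(e), s(pair(e, 0)))   [R5 at 2.1.2]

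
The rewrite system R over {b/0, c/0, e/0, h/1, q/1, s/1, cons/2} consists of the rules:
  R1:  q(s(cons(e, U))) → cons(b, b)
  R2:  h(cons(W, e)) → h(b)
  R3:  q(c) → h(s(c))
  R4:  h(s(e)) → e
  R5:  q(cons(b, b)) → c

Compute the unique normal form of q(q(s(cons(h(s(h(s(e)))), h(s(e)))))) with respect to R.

1. q(q(s(cons(h(s(h(s(e)))), h(s(e))))))  →  q(q(s(cons(h(s(e)), h(s(e))))))   [R4 at 1.1.1.1.1.1]
2. q(q(s(cons(h(s(e)), h(s(e))))))  →  q(q(s(cons(e, h(s(e))))))   [R4 at 1.1.1.1]
3. q(q(s(cons(e, h(s(e))))))  →  q(cons(b, b))   [R1 at 1]
4. q(cons(b, b))  →  c   [R5 at ε]

c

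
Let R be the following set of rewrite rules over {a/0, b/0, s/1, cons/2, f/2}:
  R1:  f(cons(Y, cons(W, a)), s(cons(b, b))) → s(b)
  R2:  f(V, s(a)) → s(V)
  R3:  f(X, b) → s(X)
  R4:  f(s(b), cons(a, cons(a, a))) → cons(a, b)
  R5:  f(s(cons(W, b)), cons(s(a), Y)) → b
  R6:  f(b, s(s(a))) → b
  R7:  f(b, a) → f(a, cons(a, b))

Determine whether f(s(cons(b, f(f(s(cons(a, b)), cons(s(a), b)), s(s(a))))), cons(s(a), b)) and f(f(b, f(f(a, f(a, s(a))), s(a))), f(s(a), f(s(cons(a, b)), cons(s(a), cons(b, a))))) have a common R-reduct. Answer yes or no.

yes — NF(t₁) = b, NF(t₂) = b

Reduce t₁ = f(s(cons(b, f(f(s(cons(a, b)), cons(s(a), b)), s(s(a))))), cons(s(a), b)):
1. f(s(cons(b, f(f(s(cons(a, b)), cons(s(a), b)), s(s(a))))), cons(s(a), b))  →  f(s(cons(b, f(b, s(s(a))))), cons(s(a), b))   [R5 at 1.1.2.1]
2. f(s(cons(b, f(b, s(s(a))))), cons(s(a), b))  →  f(s(cons(b, b)), cons(s(a), b))   [R6 at 1.1.2]
3. f(s(cons(b, b)), cons(s(a), b))  →  b   [R5 at ε]

Reduce t₂ = f(f(b, f(f(a, f(a, s(a))), s(a))), f(s(a), f(s(cons(a, b)), cons(s(a), cons(b, a))))):
1. f(f(b, f(f(a, f(a, s(a))), s(a))), f(s(a), f(s(cons(a, b)), cons(s(a), cons(b, a)))))  →  f(f(b, s(f(a, f(a, s(a))))), f(s(a), f(s(cons(a, b)), cons(s(a), cons(b, a)))))   [R2 at 1.2]
2. f(f(b, s(f(a, f(a, s(a))))), f(s(a), f(s(cons(a, b)), cons(s(a), cons(b, a)))))  →  f(f(b, s(f(a, s(a)))), f(s(a), f(s(cons(a, b)), cons(s(a), cons(b, a)))))   [R2 at 1.2.1.2]
3. f(f(b, s(f(a, s(a)))), f(s(a), f(s(cons(a, b)), cons(s(a), cons(b, a)))))  →  f(f(b, s(s(a))), f(s(a), f(s(cons(a, b)), cons(s(a), cons(b, a)))))   [R2 at 1.2.1]
4. f(f(b, s(s(a))), f(s(a), f(s(cons(a, b)), cons(s(a), cons(b, a)))))  →  f(b, f(s(a), f(s(cons(a, b)), cons(s(a), cons(b, a)))))   [R6 at 1]
5. f(b, f(s(a), f(s(cons(a, b)), cons(s(a), cons(b, a)))))  →  f(b, f(s(a), b))   [R5 at 2.2]
6. f(b, f(s(a), b))  →  f(b, s(s(a)))   [R3 at 2]
7. f(b, s(s(a)))  →  b   [R6 at ε]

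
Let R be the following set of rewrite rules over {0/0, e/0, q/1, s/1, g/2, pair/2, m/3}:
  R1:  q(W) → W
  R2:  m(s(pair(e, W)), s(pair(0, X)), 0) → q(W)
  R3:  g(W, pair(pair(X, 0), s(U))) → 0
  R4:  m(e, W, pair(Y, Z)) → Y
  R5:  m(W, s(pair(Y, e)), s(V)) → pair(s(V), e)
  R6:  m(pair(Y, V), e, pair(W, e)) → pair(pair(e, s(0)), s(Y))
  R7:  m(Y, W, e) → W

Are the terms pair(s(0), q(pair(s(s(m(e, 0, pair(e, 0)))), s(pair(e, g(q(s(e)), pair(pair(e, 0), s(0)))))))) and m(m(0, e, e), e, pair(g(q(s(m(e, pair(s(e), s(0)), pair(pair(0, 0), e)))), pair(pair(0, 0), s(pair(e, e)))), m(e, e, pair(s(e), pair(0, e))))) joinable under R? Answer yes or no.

Reduce t₁ = pair(s(0), q(pair(s(s(m(e, 0, pair(e, 0)))), s(pair(e, g(q(s(e)), pair(pair(e, 0), s(0)))))))):
1. pair(s(0), q(pair(s(s(m(e, 0, pair(e, 0)))), s(pair(e, g(q(s(e)), pair(pair(e, 0), s(0))))))))  →  pair(s(0), pair(s(s(m(e, 0, pair(e, 0)))), s(pair(e, g(q(s(e)), pair(pair(e, 0), s(0)))))))   [R1 at 2]
2. pair(s(0), pair(s(s(m(e, 0, pair(e, 0)))), s(pair(e, g(q(s(e)), pair(pair(e, 0), s(0)))))))  →  pair(s(0), pair(s(s(e)), s(pair(e, g(q(s(e)), pair(pair(e, 0), s(0)))))))   [R4 at 2.1.1.1]
3. pair(s(0), pair(s(s(e)), s(pair(e, g(q(s(e)), pair(pair(e, 0), s(0)))))))  →  pair(s(0), pair(s(s(e)), s(pair(e, 0))))   [R3 at 2.2.1.2]

Reduce t₂ = m(m(0, e, e), e, pair(g(q(s(m(e, pair(s(e), s(0)), pair(pair(0, 0), e)))), pair(pair(0, 0), s(pair(e, e)))), m(e, e, pair(s(e), pair(0, e))))):
1. m(m(0, e, e), e, pair(g(q(s(m(e, pair(s(e), s(0)), pair(pair(0, 0), e)))), pair(pair(0, 0), s(pair(e, e)))), m(e, e, pair(s(e), pair(0, e)))))  →  m(e, e, pair(g(q(s(m(e, pair(s(e), s(0)), pair(pair(0, 0), e)))), pair(pair(0, 0), s(pair(e, e)))), m(e, e, pair(s(e), pair(0, e)))))   [R7 at 1]
2. m(e, e, pair(g(q(s(m(e, pair(s(e), s(0)), pair(pair(0, 0), e)))), pair(pair(0, 0), s(pair(e, e)))), m(e, e, pair(s(e), pair(0, e)))))  →  g(q(s(m(e, pair(s(e), s(0)), pair(pair(0, 0), e)))), pair(pair(0, 0), s(pair(e, e))))   [R4 at ε]
3. g(q(s(m(e, pair(s(e), s(0)), pair(pair(0, 0), e)))), pair(pair(0, 0), s(pair(e, e))))  →  0   [R3 at ε]

no — NF(t₁) = pair(s(0), pair(s(s(e)), s(pair(e, 0)))), NF(t₂) = 0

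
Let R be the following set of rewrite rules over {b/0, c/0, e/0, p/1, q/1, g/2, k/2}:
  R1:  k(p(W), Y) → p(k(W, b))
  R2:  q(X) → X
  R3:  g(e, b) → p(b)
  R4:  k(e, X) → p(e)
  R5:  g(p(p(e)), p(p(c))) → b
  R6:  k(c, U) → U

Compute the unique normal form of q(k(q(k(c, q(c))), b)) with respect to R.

b

1. q(k(q(k(c, q(c))), b))  →  k(q(k(c, q(c))), b)   [R2 at ε]
2. k(q(k(c, q(c))), b)  →  k(k(c, q(c)), b)   [R2 at 1]
3. k(k(c, q(c)), b)  →  k(q(c), b)   [R6 at 1]
4. k(q(c), b)  →  k(c, b)   [R2 at 1]
5. k(c, b)  →  b   [R6 at ε]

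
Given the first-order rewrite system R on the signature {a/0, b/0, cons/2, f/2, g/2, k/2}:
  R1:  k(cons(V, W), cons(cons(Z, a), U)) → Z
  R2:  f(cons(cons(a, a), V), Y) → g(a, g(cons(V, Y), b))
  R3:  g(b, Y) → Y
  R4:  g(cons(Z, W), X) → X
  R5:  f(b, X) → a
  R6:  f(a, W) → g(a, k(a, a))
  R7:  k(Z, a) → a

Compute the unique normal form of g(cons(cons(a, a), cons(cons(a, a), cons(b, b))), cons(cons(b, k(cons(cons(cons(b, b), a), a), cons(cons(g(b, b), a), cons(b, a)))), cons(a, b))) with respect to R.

1. g(cons(cons(a, a), cons(cons(a, a), cons(b, b))), cons(cons(b, k(cons(cons(cons(b, b), a), a), cons(cons(g(b, b), a), cons(b, a)))), cons(a, b)))  →  cons(cons(b, k(cons(cons(cons(b, b), a), a), cons(cons(g(b, b), a), cons(b, a)))), cons(a, b))   [R4 at ε]
2. cons(cons(b, k(cons(cons(cons(b, b), a), a), cons(cons(g(b, b), a), cons(b, a)))), cons(a, b))  →  cons(cons(b, g(b, b)), cons(a, b))   [R1 at 1.2]
3. cons(cons(b, g(b, b)), cons(a, b))  →  cons(cons(b, b), cons(a, b))   [R3 at 1.2]

cons(cons(b, b), cons(a, b))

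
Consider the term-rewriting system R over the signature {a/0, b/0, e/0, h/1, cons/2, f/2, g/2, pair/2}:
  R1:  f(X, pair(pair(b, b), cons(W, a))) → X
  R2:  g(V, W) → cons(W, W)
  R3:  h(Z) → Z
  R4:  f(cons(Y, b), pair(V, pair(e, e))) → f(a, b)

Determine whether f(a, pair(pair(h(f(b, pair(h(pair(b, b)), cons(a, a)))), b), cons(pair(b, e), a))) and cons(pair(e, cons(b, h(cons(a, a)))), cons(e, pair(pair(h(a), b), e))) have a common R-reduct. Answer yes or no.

no — NF(t₁) = a, NF(t₂) = cons(pair(e, cons(b, cons(a, a))), cons(e, pair(pair(a, b), e)))

Reduce t₁ = f(a, pair(pair(h(f(b, pair(h(pair(b, b)), cons(a, a)))), b), cons(pair(b, e), a))):
1. f(a, pair(pair(h(f(b, pair(h(pair(b, b)), cons(a, a)))), b), cons(pair(b, e), a)))  →  f(a, pair(pair(f(b, pair(h(pair(b, b)), cons(a, a))), b), cons(pair(b, e), a)))   [R3 at 2.1.1]
2. f(a, pair(pair(f(b, pair(h(pair(b, b)), cons(a, a))), b), cons(pair(b, e), a)))  →  f(a, pair(pair(f(b, pair(pair(b, b), cons(a, a))), b), cons(pair(b, e), a)))   [R3 at 2.1.1.2.1]
3. f(a, pair(pair(f(b, pair(pair(b, b), cons(a, a))), b), cons(pair(b, e), a)))  →  f(a, pair(pair(b, b), cons(pair(b, e), a)))   [R1 at 2.1.1]
4. f(a, pair(pair(b, b), cons(pair(b, e), a)))  →  a   [R1 at ε]

Reduce t₂ = cons(pair(e, cons(b, h(cons(a, a)))), cons(e, pair(pair(h(a), b), e))):
1. cons(pair(e, cons(b, h(cons(a, a)))), cons(e, pair(pair(h(a), b), e)))  →  cons(pair(e, cons(b, cons(a, a))), cons(e, pair(pair(h(a), b), e)))   [R3 at 1.2.2]
2. cons(pair(e, cons(b, cons(a, a))), cons(e, pair(pair(h(a), b), e)))  →  cons(pair(e, cons(b, cons(a, a))), cons(e, pair(pair(a, b), e)))   [R3 at 2.2.1.1]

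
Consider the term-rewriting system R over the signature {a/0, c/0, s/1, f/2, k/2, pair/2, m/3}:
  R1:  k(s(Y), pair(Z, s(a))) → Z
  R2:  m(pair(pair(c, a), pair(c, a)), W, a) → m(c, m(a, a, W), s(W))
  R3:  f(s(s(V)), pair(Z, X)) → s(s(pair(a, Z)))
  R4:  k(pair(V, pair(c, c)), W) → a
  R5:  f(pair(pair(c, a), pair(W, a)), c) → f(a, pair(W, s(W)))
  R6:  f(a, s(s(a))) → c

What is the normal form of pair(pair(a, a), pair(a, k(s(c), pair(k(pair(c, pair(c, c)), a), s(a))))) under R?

pair(pair(a, a), pair(a, a))

1. pair(pair(a, a), pair(a, k(s(c), pair(k(pair(c, pair(c, c)), a), s(a)))))  →  pair(pair(a, a), pair(a, k(pair(c, pair(c, c)), a)))   [R1 at 2.2]
2. pair(pair(a, a), pair(a, k(pair(c, pair(c, c)), a)))  →  pair(pair(a, a), pair(a, a))   [R4 at 2.2]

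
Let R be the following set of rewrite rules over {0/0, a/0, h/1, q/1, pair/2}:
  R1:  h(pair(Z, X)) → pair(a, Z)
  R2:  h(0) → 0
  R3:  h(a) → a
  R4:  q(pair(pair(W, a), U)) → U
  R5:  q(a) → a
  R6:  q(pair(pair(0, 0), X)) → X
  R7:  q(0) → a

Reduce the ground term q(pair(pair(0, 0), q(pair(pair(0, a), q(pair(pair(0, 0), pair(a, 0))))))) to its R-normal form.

1. q(pair(pair(0, 0), q(pair(pair(0, a), q(pair(pair(0, 0), pair(a, 0)))))))  →  q(pair(pair(0, a), q(pair(pair(0, 0), pair(a, 0)))))   [R6 at ε]
2. q(pair(pair(0, a), q(pair(pair(0, 0), pair(a, 0)))))  →  q(pair(pair(0, 0), pair(a, 0)))   [R4 at ε]
3. q(pair(pair(0, 0), pair(a, 0)))  →  pair(a, 0)   [R6 at ε]

pair(a, 0)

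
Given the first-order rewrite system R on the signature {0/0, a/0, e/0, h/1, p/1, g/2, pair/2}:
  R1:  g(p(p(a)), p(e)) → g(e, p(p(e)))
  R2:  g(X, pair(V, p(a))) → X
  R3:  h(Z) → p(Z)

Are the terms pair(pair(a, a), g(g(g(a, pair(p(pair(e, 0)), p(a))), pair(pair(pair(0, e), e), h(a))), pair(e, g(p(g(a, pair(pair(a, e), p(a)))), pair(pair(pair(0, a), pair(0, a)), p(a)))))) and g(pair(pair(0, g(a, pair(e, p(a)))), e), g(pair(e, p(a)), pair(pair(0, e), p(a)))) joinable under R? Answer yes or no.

no — NF(t₁) = pair(pair(a, a), a), NF(t₂) = pair(pair(0, a), e)

Reduce t₁ = pair(pair(a, a), g(g(g(a, pair(p(pair(e, 0)), p(a))), pair(pair(pair(0, e), e), h(a))), pair(e, g(p(g(a, pair(pair(a, e), p(a)))), pair(pair(pair(0, a), pair(0, a)), p(a)))))):
1. pair(pair(a, a), g(g(g(a, pair(p(pair(e, 0)), p(a))), pair(pair(pair(0, e), e), h(a))), pair(e, g(p(g(a, pair(pair(a, e), p(a)))), pair(pair(pair(0, a), pair(0, a)), p(a))))))  →  pair(pair(a, a), g(g(a, pair(pair(pair(0, e), e), h(a))), pair(e, g(p(g(a, pair(pair(a, e), p(a)))), pair(pair(pair(0, a), pair(0, a)), p(a))))))   [R2 at 2.1.1]
2. pair(pair(a, a), g(g(a, pair(pair(pair(0, e), e), h(a))), pair(e, g(p(g(a, pair(pair(a, e), p(a)))), pair(pair(pair(0, a), pair(0, a)), p(a))))))  →  pair(pair(a, a), g(g(a, pair(pair(pair(0, e), e), p(a))), pair(e, g(p(g(a, pair(pair(a, e), p(a)))), pair(pair(pair(0, a), pair(0, a)), p(a))))))   [R3 at 2.1.2.2]
3. pair(pair(a, a), g(g(a, pair(pair(pair(0, e), e), p(a))), pair(e, g(p(g(a, pair(pair(a, e), p(a)))), pair(pair(pair(0, a), pair(0, a)), p(a))))))  →  pair(pair(a, a), g(a, pair(e, g(p(g(a, pair(pair(a, e), p(a)))), pair(pair(pair(0, a), pair(0, a)), p(a))))))   [R2 at 2.1]
4. pair(pair(a, a), g(a, pair(e, g(p(g(a, pair(pair(a, e), p(a)))), pair(pair(pair(0, a), pair(0, a)), p(a))))))  →  pair(pair(a, a), g(a, pair(e, p(g(a, pair(pair(a, e), p(a)))))))   [R2 at 2.2.2]
5. pair(pair(a, a), g(a, pair(e, p(g(a, pair(pair(a, e), p(a)))))))  →  pair(pair(a, a), g(a, pair(e, p(a))))   [R2 at 2.2.2.1]
6. pair(pair(a, a), g(a, pair(e, p(a))))  →  pair(pair(a, a), a)   [R2 at 2]

Reduce t₂ = g(pair(pair(0, g(a, pair(e, p(a)))), e), g(pair(e, p(a)), pair(pair(0, e), p(a)))):
1. g(pair(pair(0, g(a, pair(e, p(a)))), e), g(pair(e, p(a)), pair(pair(0, e), p(a))))  →  g(pair(pair(0, a), e), g(pair(e, p(a)), pair(pair(0, e), p(a))))   [R2 at 1.1.2]
2. g(pair(pair(0, a), e), g(pair(e, p(a)), pair(pair(0, e), p(a))))  →  g(pair(pair(0, a), e), pair(e, p(a)))   [R2 at 2]
3. g(pair(pair(0, a), e), pair(e, p(a)))  →  pair(pair(0, a), e)   [R2 at ε]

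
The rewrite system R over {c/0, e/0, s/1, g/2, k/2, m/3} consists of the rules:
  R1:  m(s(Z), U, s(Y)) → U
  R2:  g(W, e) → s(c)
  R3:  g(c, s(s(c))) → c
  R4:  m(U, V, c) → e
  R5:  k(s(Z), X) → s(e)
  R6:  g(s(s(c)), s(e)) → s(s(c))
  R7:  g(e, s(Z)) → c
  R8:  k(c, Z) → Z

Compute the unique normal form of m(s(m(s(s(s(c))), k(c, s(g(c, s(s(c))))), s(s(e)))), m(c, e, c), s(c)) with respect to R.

1. m(s(m(s(s(s(c))), k(c, s(g(c, s(s(c))))), s(s(e)))), m(c, e, c), s(c))  →  m(c, e, c)   [R1 at ε]
2. m(c, e, c)  →  e   [R4 at ε]

e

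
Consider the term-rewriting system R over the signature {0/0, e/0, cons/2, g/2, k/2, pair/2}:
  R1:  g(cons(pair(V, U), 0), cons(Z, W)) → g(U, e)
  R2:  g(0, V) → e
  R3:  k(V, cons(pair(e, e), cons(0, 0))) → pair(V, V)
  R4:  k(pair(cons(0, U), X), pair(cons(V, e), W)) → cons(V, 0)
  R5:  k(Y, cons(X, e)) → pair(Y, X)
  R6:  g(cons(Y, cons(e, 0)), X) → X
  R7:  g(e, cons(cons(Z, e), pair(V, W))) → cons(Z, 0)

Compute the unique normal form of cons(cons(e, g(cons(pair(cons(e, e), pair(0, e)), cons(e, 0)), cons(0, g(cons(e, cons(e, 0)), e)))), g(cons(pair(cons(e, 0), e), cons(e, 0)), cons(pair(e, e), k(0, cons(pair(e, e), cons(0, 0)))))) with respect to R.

cons(cons(e, cons(0, e)), cons(pair(e, e), pair(0, 0)))

1. cons(cons(e, g(cons(pair(cons(e, e), pair(0, e)), cons(e, 0)), cons(0, g(cons(e, cons(e, 0)), e)))), g(cons(pair(cons(e, 0), e), cons(e, 0)), cons(pair(e, e), k(0, cons(pair(e, e), cons(0, 0))))))  →  cons(cons(e, cons(0, g(cons(e, cons(e, 0)), e))), g(cons(pair(cons(e, 0), e), cons(e, 0)), cons(pair(e, e), k(0, cons(pair(e, e), cons(0, 0))))))   [R6 at 1.2]
2. cons(cons(e, cons(0, g(cons(e, cons(e, 0)), e))), g(cons(pair(cons(e, 0), e), cons(e, 0)), cons(pair(e, e), k(0, cons(pair(e, e), cons(0, 0))))))  →  cons(cons(e, cons(0, e)), g(cons(pair(cons(e, 0), e), cons(e, 0)), cons(pair(e, e), k(0, cons(pair(e, e), cons(0, 0))))))   [R6 at 1.2.2]
3. cons(cons(e, cons(0, e)), g(cons(pair(cons(e, 0), e), cons(e, 0)), cons(pair(e, e), k(0, cons(pair(e, e), cons(0, 0))))))  →  cons(cons(e, cons(0, e)), cons(pair(e, e), k(0, cons(pair(e, e), cons(0, 0)))))   [R6 at 2]
4. cons(cons(e, cons(0, e)), cons(pair(e, e), k(0, cons(pair(e, e), cons(0, 0)))))  →  cons(cons(e, cons(0, e)), cons(pair(e, e), pair(0, 0)))   [R3 at 2.2]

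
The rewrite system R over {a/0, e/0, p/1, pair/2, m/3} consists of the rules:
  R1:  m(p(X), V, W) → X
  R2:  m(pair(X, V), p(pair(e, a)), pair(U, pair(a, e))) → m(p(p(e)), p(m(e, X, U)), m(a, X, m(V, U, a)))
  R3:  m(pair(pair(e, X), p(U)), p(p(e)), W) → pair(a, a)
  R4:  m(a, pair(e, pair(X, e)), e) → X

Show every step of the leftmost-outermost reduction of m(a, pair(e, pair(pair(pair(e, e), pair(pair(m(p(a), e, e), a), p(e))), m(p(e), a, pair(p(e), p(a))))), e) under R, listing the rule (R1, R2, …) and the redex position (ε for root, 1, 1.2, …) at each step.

pair(pair(e, e), pair(pair(a, a), p(e)))

1. m(a, pair(e, pair(pair(pair(e, e), pair(pair(m(p(a), e, e), a), p(e))), m(p(e), a, pair(p(e), p(a))))), e)  →  m(a, pair(e, pair(pair(pair(e, e), pair(pair(a, a), p(e))), m(p(e), a, pair(p(e), p(a))))), e)   [R1 at 2.2.1.2.1.1]
2. m(a, pair(e, pair(pair(pair(e, e), pair(pair(a, a), p(e))), m(p(e), a, pair(p(e), p(a))))), e)  →  m(a, pair(e, pair(pair(pair(e, e), pair(pair(a, a), p(e))), e)), e)   [R1 at 2.2.2]
3. m(a, pair(e, pair(pair(pair(e, e), pair(pair(a, a), p(e))), e)), e)  →  pair(pair(e, e), pair(pair(a, a), p(e)))   [R4 at ε]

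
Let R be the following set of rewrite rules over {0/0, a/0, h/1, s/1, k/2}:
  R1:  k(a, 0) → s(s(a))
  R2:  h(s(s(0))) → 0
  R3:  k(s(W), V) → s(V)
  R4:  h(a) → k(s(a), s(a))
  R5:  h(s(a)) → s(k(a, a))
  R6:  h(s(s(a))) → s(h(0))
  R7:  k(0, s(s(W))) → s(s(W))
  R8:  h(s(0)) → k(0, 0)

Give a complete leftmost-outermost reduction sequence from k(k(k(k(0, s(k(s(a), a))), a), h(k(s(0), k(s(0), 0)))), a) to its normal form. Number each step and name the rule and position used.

1. k(k(k(k(0, s(k(s(a), a))), a), h(k(s(0), k(s(0), 0)))), a)  →  k(k(k(k(0, s(s(a))), a), h(k(s(0), k(s(0), 0)))), a)   [R3 at 1.1.1.2.1]
2. k(k(k(k(0, s(s(a))), a), h(k(s(0), k(s(0), 0)))), a)  →  k(k(k(s(s(a)), a), h(k(s(0), k(s(0), 0)))), a)   [R7 at 1.1.1]
3. k(k(k(s(s(a)), a), h(k(s(0), k(s(0), 0)))), a)  →  k(k(s(a), h(k(s(0), k(s(0), 0)))), a)   [R3 at 1.1]
4. k(k(s(a), h(k(s(0), k(s(0), 0)))), a)  →  k(s(h(k(s(0), k(s(0), 0)))), a)   [R3 at 1]
5. k(s(h(k(s(0), k(s(0), 0)))), a)  →  s(a)   [R3 at ε]

s(a)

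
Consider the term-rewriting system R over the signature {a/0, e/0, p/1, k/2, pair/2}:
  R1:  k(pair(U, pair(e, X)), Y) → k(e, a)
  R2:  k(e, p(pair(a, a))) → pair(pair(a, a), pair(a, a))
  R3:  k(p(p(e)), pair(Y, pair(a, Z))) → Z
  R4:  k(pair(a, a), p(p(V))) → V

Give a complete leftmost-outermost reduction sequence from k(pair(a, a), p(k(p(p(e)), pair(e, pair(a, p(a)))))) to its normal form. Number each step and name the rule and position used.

1. k(pair(a, a), p(k(p(p(e)), pair(e, pair(a, p(a))))))  →  k(pair(a, a), p(p(a)))   [R3 at 2.1]
2. k(pair(a, a), p(p(a)))  →  a   [R4 at ε]

a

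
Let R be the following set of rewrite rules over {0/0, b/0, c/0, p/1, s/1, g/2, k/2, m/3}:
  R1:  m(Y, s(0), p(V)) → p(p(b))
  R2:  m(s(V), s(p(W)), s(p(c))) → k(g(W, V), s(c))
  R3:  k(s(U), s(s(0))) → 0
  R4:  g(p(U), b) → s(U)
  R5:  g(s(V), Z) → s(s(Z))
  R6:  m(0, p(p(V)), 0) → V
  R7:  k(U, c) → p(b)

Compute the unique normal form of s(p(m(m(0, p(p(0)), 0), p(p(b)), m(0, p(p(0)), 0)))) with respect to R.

1. s(p(m(m(0, p(p(0)), 0), p(p(b)), m(0, p(p(0)), 0))))  →  s(p(m(0, p(p(b)), m(0, p(p(0)), 0))))   [R6 at 1.1.1]
2. s(p(m(0, p(p(b)), m(0, p(p(0)), 0))))  →  s(p(m(0, p(p(b)), 0)))   [R6 at 1.1.3]
3. s(p(m(0, p(p(b)), 0)))  →  s(p(b))   [R6 at 1.1]

s(p(b))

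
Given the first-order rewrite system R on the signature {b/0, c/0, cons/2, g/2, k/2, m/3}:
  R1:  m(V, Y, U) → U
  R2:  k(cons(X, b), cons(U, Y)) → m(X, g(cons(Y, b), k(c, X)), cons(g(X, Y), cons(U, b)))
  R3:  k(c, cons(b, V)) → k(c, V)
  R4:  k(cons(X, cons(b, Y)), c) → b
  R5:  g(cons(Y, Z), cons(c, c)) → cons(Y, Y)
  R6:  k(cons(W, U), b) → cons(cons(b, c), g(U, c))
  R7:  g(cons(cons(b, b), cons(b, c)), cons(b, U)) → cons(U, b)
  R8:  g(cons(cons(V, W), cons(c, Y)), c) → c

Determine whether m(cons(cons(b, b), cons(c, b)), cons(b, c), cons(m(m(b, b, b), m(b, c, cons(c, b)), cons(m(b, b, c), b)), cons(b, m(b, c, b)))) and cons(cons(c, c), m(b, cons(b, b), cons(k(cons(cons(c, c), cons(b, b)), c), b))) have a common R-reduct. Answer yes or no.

no — NF(t₁) = cons(cons(c, b), cons(b, b)), NF(t₂) = cons(cons(c, c), cons(b, b))

Reduce t₁ = m(cons(cons(b, b), cons(c, b)), cons(b, c), cons(m(m(b, b, b), m(b, c, cons(c, b)), cons(m(b, b, c), b)), cons(b, m(b, c, b)))):
1. m(cons(cons(b, b), cons(c, b)), cons(b, c), cons(m(m(b, b, b), m(b, c, cons(c, b)), cons(m(b, b, c), b)), cons(b, m(b, c, b))))  →  cons(m(m(b, b, b), m(b, c, cons(c, b)), cons(m(b, b, c), b)), cons(b, m(b, c, b)))   [R1 at ε]
2. cons(m(m(b, b, b), m(b, c, cons(c, b)), cons(m(b, b, c), b)), cons(b, m(b, c, b)))  →  cons(cons(m(b, b, c), b), cons(b, m(b, c, b)))   [R1 at 1]
3. cons(cons(m(b, b, c), b), cons(b, m(b, c, b)))  →  cons(cons(c, b), cons(b, m(b, c, b)))   [R1 at 1.1]
4. cons(cons(c, b), cons(b, m(b, c, b)))  →  cons(cons(c, b), cons(b, b))   [R1 at 2.2]

Reduce t₂ = cons(cons(c, c), m(b, cons(b, b), cons(k(cons(cons(c, c), cons(b, b)), c), b))):
1. cons(cons(c, c), m(b, cons(b, b), cons(k(cons(cons(c, c), cons(b, b)), c), b)))  →  cons(cons(c, c), cons(k(cons(cons(c, c), cons(b, b)), c), b))   [R1 at 2]
2. cons(cons(c, c), cons(k(cons(cons(c, c), cons(b, b)), c), b))  →  cons(cons(c, c), cons(b, b))   [R4 at 2.1]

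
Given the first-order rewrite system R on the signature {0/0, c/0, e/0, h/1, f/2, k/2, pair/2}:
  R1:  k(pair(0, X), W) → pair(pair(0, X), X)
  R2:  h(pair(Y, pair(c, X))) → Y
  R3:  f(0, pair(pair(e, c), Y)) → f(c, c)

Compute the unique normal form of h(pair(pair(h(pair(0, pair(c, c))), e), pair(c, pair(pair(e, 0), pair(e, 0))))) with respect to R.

1. h(pair(pair(h(pair(0, pair(c, c))), e), pair(c, pair(pair(e, 0), pair(e, 0)))))  →  pair(h(pair(0, pair(c, c))), e)   [R2 at ε]
2. pair(h(pair(0, pair(c, c))), e)  →  pair(0, e)   [R2 at 1]

pair(0, e)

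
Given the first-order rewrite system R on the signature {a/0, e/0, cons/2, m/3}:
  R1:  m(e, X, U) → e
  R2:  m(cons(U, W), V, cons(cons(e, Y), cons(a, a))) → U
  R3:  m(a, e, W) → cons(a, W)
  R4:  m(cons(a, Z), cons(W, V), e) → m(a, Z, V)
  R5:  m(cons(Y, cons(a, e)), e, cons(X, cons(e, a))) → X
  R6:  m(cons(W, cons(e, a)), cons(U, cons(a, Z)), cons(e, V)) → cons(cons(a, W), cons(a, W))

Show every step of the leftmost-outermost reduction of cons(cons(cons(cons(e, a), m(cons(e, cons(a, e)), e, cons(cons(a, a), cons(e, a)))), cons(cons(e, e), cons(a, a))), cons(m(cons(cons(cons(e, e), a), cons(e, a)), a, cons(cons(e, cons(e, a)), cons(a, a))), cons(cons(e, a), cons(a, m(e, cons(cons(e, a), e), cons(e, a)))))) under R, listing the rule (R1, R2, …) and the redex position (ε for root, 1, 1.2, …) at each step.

1. cons(cons(cons(cons(e, a), m(cons(e, cons(a, e)), e, cons(cons(a, a), cons(e, a)))), cons(cons(e, e), cons(a, a))), cons(m(cons(cons(cons(e, e), a), cons(e, a)), a, cons(cons(e, cons(e, a)), cons(a, a))), cons(cons(e, a), cons(a, m(e, cons(cons(e, a), e), cons(e, a))))))  →  cons(cons(cons(cons(e, a), cons(a, a)), cons(cons(e, e), cons(a, a))), cons(m(cons(cons(cons(e, e), a), cons(e, a)), a, cons(cons(e, cons(e, a)), cons(a, a))), cons(cons(e, a), cons(a, m(e, cons(cons(e, a), e), cons(e, a))))))   [R5 at 1.1.2]
2. cons(cons(cons(cons(e, a), cons(a, a)), cons(cons(e, e), cons(a, a))), cons(m(cons(cons(cons(e, e), a), cons(e, a)), a, cons(cons(e, cons(e, a)), cons(a, a))), cons(cons(e, a), cons(a, m(e, cons(cons(e, a), e), cons(e, a))))))  →  cons(cons(cons(cons(e, a), cons(a, a)), cons(cons(e, e), cons(a, a))), cons(cons(cons(e, e), a), cons(cons(e, a), cons(a, m(e, cons(cons(e, a), e), cons(e, a))))))   [R2 at 2.1]
3. cons(cons(cons(cons(e, a), cons(a, a)), cons(cons(e, e), cons(a, a))), cons(cons(cons(e, e), a), cons(cons(e, a), cons(a, m(e, cons(cons(e, a), e), cons(e, a))))))  →  cons(cons(cons(cons(e, a), cons(a, a)), cons(cons(e, e), cons(a, a))), cons(cons(cons(e, e), a), cons(cons(e, a), cons(a, e))))   [R1 at 2.2.2.2]

cons(cons(cons(cons(e, a), cons(a, a)), cons(cons(e, e), cons(a, a))), cons(cons(cons(e, e), a), cons(cons(e, a), cons(a, e))))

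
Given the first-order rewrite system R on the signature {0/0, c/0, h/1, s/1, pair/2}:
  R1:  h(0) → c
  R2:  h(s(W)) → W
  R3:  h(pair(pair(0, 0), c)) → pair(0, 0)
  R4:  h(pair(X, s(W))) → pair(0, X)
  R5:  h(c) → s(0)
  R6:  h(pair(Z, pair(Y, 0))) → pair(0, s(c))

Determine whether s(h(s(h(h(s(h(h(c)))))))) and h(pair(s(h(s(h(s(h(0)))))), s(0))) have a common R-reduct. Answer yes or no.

no — NF(t₁) = s(c), NF(t₂) = pair(0, s(c))

Reduce t₁ = s(h(s(h(h(s(h(h(c)))))))):
1. s(h(s(h(h(s(h(h(c))))))))  →  s(h(h(s(h(h(c))))))   [R2 at 1]
2. s(h(h(s(h(h(c))))))  →  s(h(h(h(c))))   [R2 at 1.1]
3. s(h(h(h(c))))  →  s(h(h(s(0))))   [R5 at 1.1.1]
4. s(h(h(s(0))))  →  s(h(0))   [R2 at 1.1]
5. s(h(0))  →  s(c)   [R1 at 1]

Reduce t₂ = h(pair(s(h(s(h(s(h(0)))))), s(0))):
1. h(pair(s(h(s(h(s(h(0)))))), s(0)))  →  pair(0, s(h(s(h(s(h(0)))))))   [R4 at ε]
2. pair(0, s(h(s(h(s(h(0)))))))  →  pair(0, s(h(s(h(0)))))   [R2 at 2.1]
3. pair(0, s(h(s(h(0)))))  →  pair(0, s(h(0)))   [R2 at 2.1]
4. pair(0, s(h(0)))  →  pair(0, s(c))   [R1 at 2.1]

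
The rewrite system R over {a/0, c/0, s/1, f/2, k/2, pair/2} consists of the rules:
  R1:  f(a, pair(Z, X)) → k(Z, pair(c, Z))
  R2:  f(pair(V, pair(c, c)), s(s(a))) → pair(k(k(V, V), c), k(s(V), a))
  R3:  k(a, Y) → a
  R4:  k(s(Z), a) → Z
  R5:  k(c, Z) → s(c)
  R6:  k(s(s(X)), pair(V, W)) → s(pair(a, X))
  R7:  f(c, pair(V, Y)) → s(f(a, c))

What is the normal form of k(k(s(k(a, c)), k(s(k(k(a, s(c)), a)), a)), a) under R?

a

1. k(k(s(k(a, c)), k(s(k(k(a, s(c)), a)), a)), a)  →  k(k(s(a), k(s(k(k(a, s(c)), a)), a)), a)   [R3 at 1.1.1]
2. k(k(s(a), k(s(k(k(a, s(c)), a)), a)), a)  →  k(k(s(a), k(k(a, s(c)), a)), a)   [R4 at 1.2]
3. k(k(s(a), k(k(a, s(c)), a)), a)  →  k(k(s(a), k(a, a)), a)   [R3 at 1.2.1]
4. k(k(s(a), k(a, a)), a)  →  k(k(s(a), a), a)   [R3 at 1.2]
5. k(k(s(a), a), a)  →  k(a, a)   [R4 at 1]
6. k(a, a)  →  a   [R3 at ε]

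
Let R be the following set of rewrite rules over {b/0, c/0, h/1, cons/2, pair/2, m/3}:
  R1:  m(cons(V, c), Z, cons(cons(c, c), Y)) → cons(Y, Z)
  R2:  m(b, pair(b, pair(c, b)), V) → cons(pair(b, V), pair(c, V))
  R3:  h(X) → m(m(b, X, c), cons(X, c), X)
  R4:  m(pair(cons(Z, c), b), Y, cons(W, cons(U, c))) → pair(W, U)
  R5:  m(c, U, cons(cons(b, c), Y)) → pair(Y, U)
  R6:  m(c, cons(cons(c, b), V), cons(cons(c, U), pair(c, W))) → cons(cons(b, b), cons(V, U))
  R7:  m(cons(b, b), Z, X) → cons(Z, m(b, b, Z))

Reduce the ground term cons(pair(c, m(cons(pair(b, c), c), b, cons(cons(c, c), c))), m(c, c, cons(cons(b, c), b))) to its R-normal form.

cons(pair(c, cons(c, b)), pair(b, c))

1. cons(pair(c, m(cons(pair(b, c), c), b, cons(cons(c, c), c))), m(c, c, cons(cons(b, c), b)))  →  cons(pair(c, cons(c, b)), m(c, c, cons(cons(b, c), b)))   [R1 at 1.2]
2. cons(pair(c, cons(c, b)), m(c, c, cons(cons(b, c), b)))  →  cons(pair(c, cons(c, b)), pair(b, c))   [R5 at 2]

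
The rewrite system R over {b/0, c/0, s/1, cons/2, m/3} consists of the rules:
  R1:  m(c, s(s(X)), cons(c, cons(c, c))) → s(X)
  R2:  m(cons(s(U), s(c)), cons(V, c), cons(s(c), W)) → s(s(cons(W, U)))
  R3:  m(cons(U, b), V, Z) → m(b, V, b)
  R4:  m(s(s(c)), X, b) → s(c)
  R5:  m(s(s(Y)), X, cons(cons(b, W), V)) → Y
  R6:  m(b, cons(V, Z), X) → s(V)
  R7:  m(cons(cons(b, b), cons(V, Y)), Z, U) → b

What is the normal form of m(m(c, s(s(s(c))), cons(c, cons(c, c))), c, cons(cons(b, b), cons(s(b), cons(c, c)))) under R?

1. m(m(c, s(s(s(c))), cons(c, cons(c, c))), c, cons(cons(b, b), cons(s(b), cons(c, c))))  →  m(s(s(c)), c, cons(cons(b, b), cons(s(b), cons(c, c))))   [R1 at 1]
2. m(s(s(c)), c, cons(cons(b, b), cons(s(b), cons(c, c))))  →  c   [R5 at ε]

c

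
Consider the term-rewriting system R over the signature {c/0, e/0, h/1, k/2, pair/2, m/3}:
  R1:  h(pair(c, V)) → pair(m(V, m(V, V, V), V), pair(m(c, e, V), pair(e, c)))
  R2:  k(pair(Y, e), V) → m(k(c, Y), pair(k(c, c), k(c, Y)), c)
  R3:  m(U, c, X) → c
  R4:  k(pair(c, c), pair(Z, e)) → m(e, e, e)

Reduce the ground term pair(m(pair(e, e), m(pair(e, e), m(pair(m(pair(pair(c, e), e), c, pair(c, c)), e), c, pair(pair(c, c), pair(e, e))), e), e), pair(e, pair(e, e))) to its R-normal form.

1. pair(m(pair(e, e), m(pair(e, e), m(pair(m(pair(pair(c, e), e), c, pair(c, c)), e), c, pair(pair(c, c), pair(e, e))), e), e), pair(e, pair(e, e)))  →  pair(m(pair(e, e), m(pair(e, e), c, e), e), pair(e, pair(e, e)))   [R3 at 1.2.2]
2. pair(m(pair(e, e), m(pair(e, e), c, e), e), pair(e, pair(e, e)))  →  pair(m(pair(e, e), c, e), pair(e, pair(e, e)))   [R3 at 1.2]
3. pair(m(pair(e, e), c, e), pair(e, pair(e, e)))  →  pair(c, pair(e, pair(e, e)))   [R3 at 1]

pair(c, pair(e, pair(e, e)))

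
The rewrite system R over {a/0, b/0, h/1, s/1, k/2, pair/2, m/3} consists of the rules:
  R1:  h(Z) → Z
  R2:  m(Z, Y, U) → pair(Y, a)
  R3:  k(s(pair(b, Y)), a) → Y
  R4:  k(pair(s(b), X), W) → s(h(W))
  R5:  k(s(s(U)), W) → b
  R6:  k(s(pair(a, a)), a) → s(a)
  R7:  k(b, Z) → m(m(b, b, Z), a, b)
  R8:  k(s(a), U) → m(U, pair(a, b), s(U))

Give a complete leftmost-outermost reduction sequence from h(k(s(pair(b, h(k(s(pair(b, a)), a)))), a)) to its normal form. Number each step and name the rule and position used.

1. h(k(s(pair(b, h(k(s(pair(b, a)), a)))), a))  →  k(s(pair(b, h(k(s(pair(b, a)), a)))), a)   [R1 at ε]
2. k(s(pair(b, h(k(s(pair(b, a)), a)))), a)  →  h(k(s(pair(b, a)), a))   [R3 at ε]
3. h(k(s(pair(b, a)), a))  →  k(s(pair(b, a)), a)   [R1 at ε]
4. k(s(pair(b, a)), a)  →  a   [R3 at ε]

a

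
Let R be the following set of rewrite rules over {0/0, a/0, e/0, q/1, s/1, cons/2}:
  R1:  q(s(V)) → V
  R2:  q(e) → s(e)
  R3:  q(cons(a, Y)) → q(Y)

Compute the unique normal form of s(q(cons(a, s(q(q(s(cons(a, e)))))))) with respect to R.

s(s(e))

1. s(q(cons(a, s(q(q(s(cons(a, e))))))))  →  s(q(s(q(q(s(cons(a, e)))))))   [R3 at 1]
2. s(q(s(q(q(s(cons(a, e)))))))  →  s(q(q(s(cons(a, e)))))   [R1 at 1]
3. s(q(q(s(cons(a, e)))))  →  s(q(cons(a, e)))   [R1 at 1.1]
4. s(q(cons(a, e)))  →  s(q(e))   [R3 at 1]
5. s(q(e))  →  s(s(e))   [R2 at 1]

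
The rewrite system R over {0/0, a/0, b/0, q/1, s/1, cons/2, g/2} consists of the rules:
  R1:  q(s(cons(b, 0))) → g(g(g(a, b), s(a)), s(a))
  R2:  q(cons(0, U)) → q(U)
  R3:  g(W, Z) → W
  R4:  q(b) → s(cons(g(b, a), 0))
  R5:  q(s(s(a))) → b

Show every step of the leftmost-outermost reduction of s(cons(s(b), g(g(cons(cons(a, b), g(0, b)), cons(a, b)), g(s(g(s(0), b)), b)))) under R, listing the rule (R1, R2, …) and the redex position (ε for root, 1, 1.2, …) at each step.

1. s(cons(s(b), g(g(cons(cons(a, b), g(0, b)), cons(a, b)), g(s(g(s(0), b)), b))))  →  s(cons(s(b), g(cons(cons(a, b), g(0, b)), cons(a, b))))   [R3 at 1.2]
2. s(cons(s(b), g(cons(cons(a, b), g(0, b)), cons(a, b))))  →  s(cons(s(b), cons(cons(a, b), g(0, b))))   [R3 at 1.2]
3. s(cons(s(b), cons(cons(a, b), g(0, b))))  →  s(cons(s(b), cons(cons(a, b), 0)))   [R3 at 1.2.2]

s(cons(s(b), cons(cons(a, b), 0)))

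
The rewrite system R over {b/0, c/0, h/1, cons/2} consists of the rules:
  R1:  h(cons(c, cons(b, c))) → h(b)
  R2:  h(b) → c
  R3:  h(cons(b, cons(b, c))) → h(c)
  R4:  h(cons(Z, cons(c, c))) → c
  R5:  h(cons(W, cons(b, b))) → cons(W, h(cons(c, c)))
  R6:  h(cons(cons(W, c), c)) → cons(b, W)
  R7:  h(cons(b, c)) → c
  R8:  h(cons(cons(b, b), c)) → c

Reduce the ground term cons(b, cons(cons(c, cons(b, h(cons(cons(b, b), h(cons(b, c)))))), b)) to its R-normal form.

cons(b, cons(cons(c, cons(b, c)), b))

1. cons(b, cons(cons(c, cons(b, h(cons(cons(b, b), h(cons(b, c)))))), b))  →  cons(b, cons(cons(c, cons(b, h(cons(cons(b, b), c)))), b))   [R7 at 2.1.2.2.1.2]
2. cons(b, cons(cons(c, cons(b, h(cons(cons(b, b), c)))), b))  →  cons(b, cons(cons(c, cons(b, c)), b))   [R8 at 2.1.2.2]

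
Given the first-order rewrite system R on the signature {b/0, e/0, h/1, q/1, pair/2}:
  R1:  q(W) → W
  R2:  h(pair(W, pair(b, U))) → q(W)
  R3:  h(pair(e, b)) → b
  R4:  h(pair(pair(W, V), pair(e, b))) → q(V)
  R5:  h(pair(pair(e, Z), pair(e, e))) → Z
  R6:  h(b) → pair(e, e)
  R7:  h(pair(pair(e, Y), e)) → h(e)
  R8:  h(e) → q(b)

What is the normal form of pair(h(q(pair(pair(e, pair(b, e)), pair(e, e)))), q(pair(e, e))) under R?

pair(pair(b, e), pair(e, e))

1. pair(h(q(pair(pair(e, pair(b, e)), pair(e, e)))), q(pair(e, e)))  →  pair(h(pair(pair(e, pair(b, e)), pair(e, e))), q(pair(e, e)))   [R1 at 1.1]
2. pair(h(pair(pair(e, pair(b, e)), pair(e, e))), q(pair(e, e)))  →  pair(pair(b, e), q(pair(e, e)))   [R5 at 1]
3. pair(pair(b, e), q(pair(e, e)))  →  pair(pair(b, e), pair(e, e))   [R1 at 2]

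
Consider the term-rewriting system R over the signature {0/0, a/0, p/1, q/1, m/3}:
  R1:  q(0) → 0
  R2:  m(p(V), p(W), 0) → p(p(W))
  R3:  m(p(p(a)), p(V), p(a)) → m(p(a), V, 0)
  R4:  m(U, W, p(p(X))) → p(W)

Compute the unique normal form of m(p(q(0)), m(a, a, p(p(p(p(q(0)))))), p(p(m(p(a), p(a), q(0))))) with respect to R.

1. m(p(q(0)), m(a, a, p(p(p(p(q(0)))))), p(p(m(p(a), p(a), q(0)))))  →  p(m(a, a, p(p(p(p(q(0)))))))   [R4 at ε]
2. p(m(a, a, p(p(p(p(q(0)))))))  →  p(p(a))   [R4 at 1]

p(p(a))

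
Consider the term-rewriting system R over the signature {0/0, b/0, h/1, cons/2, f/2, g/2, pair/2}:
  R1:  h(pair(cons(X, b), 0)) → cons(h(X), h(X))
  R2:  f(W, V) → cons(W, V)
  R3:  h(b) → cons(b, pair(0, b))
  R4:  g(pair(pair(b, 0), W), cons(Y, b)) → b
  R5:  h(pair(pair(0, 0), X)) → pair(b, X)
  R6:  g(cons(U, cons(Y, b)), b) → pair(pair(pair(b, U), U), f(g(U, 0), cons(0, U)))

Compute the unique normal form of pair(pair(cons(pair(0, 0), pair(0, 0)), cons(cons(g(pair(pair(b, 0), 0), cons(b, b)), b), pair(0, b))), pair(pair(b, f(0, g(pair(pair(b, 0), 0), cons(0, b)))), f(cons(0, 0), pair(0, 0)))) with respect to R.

1. pair(pair(cons(pair(0, 0), pair(0, 0)), cons(cons(g(pair(pair(b, 0), 0), cons(b, b)), b), pair(0, b))), pair(pair(b, f(0, g(pair(pair(b, 0), 0), cons(0, b)))), f(cons(0, 0), pair(0, 0))))  →  pair(pair(cons(pair(0, 0), pair(0, 0)), cons(cons(b, b), pair(0, b))), pair(pair(b, f(0, g(pair(pair(b, 0), 0), cons(0, b)))), f(cons(0, 0), pair(0, 0))))   [R4 at 1.2.1.1]
2. pair(pair(cons(pair(0, 0), pair(0, 0)), cons(cons(b, b), pair(0, b))), pair(pair(b, f(0, g(pair(pair(b, 0), 0), cons(0, b)))), f(cons(0, 0), pair(0, 0))))  →  pair(pair(cons(pair(0, 0), pair(0, 0)), cons(cons(b, b), pair(0, b))), pair(pair(b, cons(0, g(pair(pair(b, 0), 0), cons(0, b)))), f(cons(0, 0), pair(0, 0))))   [R2 at 2.1.2]
3. pair(pair(cons(pair(0, 0), pair(0, 0)), cons(cons(b, b), pair(0, b))), pair(pair(b, cons(0, g(pair(pair(b, 0), 0), cons(0, b)))), f(cons(0, 0), pair(0, 0))))  →  pair(pair(cons(pair(0, 0), pair(0, 0)), cons(cons(b, b), pair(0, b))), pair(pair(b, cons(0, b)), f(cons(0, 0), pair(0, 0))))   [R4 at 2.1.2.2]
4. pair(pair(cons(pair(0, 0), pair(0, 0)), cons(cons(b, b), pair(0, b))), pair(pair(b, cons(0, b)), f(cons(0, 0), pair(0, 0))))  →  pair(pair(cons(pair(0, 0), pair(0, 0)), cons(cons(b, b), pair(0, b))), pair(pair(b, cons(0, b)), cons(cons(0, 0), pair(0, 0))))   [R2 at 2.2]

pair(pair(cons(pair(0, 0), pair(0, 0)), cons(cons(b, b), pair(0, b))), pair(pair(b, cons(0, b)), cons(cons(0, 0), pair(0, 0))))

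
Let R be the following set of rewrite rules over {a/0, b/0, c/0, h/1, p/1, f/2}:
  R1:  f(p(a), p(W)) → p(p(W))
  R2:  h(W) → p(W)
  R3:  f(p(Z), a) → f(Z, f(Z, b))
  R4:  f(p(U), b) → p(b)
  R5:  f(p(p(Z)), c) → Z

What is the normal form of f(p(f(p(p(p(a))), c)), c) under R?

1. f(p(f(p(p(p(a))), c)), c)  →  f(p(p(a)), c)   [R5 at 1.1]
2. f(p(p(a)), c)  →  a   [R5 at ε]

a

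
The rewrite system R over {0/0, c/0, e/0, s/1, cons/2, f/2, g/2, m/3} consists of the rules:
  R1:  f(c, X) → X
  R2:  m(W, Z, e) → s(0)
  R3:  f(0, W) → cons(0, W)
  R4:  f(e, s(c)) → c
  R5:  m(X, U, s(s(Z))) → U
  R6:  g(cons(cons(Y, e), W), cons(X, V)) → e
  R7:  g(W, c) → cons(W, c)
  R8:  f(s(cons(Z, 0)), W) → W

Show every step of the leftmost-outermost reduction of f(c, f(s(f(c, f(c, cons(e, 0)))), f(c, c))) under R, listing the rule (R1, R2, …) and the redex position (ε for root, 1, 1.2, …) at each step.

c

1. f(c, f(s(f(c, f(c, cons(e, 0)))), f(c, c)))  →  f(s(f(c, f(c, cons(e, 0)))), f(c, c))   [R1 at ε]
2. f(s(f(c, f(c, cons(e, 0)))), f(c, c))  →  f(s(f(c, cons(e, 0))), f(c, c))   [R1 at 1.1]
3. f(s(f(c, cons(e, 0))), f(c, c))  →  f(s(cons(e, 0)), f(c, c))   [R1 at 1.1]
4. f(s(cons(e, 0)), f(c, c))  →  f(c, c)   [R8 at ε]
5. f(c, c)  →  c   [R1 at ε]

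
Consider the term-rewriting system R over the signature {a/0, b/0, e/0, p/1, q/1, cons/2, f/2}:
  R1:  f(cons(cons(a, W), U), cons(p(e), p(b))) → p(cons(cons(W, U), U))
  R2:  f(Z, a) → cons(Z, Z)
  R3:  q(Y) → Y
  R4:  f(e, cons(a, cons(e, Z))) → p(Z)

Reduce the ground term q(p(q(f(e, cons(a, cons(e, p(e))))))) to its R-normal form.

p(p(p(e)))

1. q(p(q(f(e, cons(a, cons(e, p(e)))))))  →  p(q(f(e, cons(a, cons(e, p(e))))))   [R3 at ε]
2. p(q(f(e, cons(a, cons(e, p(e))))))  →  p(f(e, cons(a, cons(e, p(e)))))   [R3 at 1]
3. p(f(e, cons(a, cons(e, p(e)))))  →  p(p(p(e)))   [R4 at 1]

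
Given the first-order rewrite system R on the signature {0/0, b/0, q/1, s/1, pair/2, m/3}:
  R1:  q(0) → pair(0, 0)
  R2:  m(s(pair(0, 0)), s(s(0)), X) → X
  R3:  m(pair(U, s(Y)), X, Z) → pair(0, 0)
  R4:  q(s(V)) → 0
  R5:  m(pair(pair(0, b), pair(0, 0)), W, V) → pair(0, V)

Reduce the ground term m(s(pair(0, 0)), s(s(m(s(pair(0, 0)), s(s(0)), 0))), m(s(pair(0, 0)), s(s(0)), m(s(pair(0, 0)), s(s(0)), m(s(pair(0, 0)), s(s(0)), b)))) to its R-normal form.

1. m(s(pair(0, 0)), s(s(m(s(pair(0, 0)), s(s(0)), 0))), m(s(pair(0, 0)), s(s(0)), m(s(pair(0, 0)), s(s(0)), m(s(pair(0, 0)), s(s(0)), b))))  →  m(s(pair(0, 0)), s(s(0)), m(s(pair(0, 0)), s(s(0)), m(s(pair(0, 0)), s(s(0)), m(s(pair(0, 0)), s(s(0)), b))))   [R2 at 2.1.1]
2. m(s(pair(0, 0)), s(s(0)), m(s(pair(0, 0)), s(s(0)), m(s(pair(0, 0)), s(s(0)), m(s(pair(0, 0)), s(s(0)), b))))  →  m(s(pair(0, 0)), s(s(0)), m(s(pair(0, 0)), s(s(0)), m(s(pair(0, 0)), s(s(0)), b)))   [R2 at ε]
3. m(s(pair(0, 0)), s(s(0)), m(s(pair(0, 0)), s(s(0)), m(s(pair(0, 0)), s(s(0)), b)))  →  m(s(pair(0, 0)), s(s(0)), m(s(pair(0, 0)), s(s(0)), b))   [R2 at ε]
4. m(s(pair(0, 0)), s(s(0)), m(s(pair(0, 0)), s(s(0)), b))  →  m(s(pair(0, 0)), s(s(0)), b)   [R2 at ε]
5. m(s(pair(0, 0)), s(s(0)), b)  →  b   [R2 at ε]

b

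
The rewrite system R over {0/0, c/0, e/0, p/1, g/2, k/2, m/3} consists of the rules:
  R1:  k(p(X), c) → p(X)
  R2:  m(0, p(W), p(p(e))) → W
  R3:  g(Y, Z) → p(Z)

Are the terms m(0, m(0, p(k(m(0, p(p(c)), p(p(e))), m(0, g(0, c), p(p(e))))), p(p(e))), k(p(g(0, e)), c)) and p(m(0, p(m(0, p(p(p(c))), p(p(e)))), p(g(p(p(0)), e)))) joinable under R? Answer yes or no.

Reduce t₁ = m(0, m(0, p(k(m(0, p(p(c)), p(p(e))), m(0, g(0, c), p(p(e))))), p(p(e))), k(p(g(0, e)), c)):
1. m(0, m(0, p(k(m(0, p(p(c)), p(p(e))), m(0, g(0, c), p(p(e))))), p(p(e))), k(p(g(0, e)), c))  →  m(0, k(m(0, p(p(c)), p(p(e))), m(0, g(0, c), p(p(e)))), k(p(g(0, e)), c))   [R2 at 2]
2. m(0, k(m(0, p(p(c)), p(p(e))), m(0, g(0, c), p(p(e)))), k(p(g(0, e)), c))  →  m(0, k(p(c), m(0, g(0, c), p(p(e)))), k(p(g(0, e)), c))   [R2 at 2.1]
3. m(0, k(p(c), m(0, g(0, c), p(p(e)))), k(p(g(0, e)), c))  →  m(0, k(p(c), m(0, p(c), p(p(e)))), k(p(g(0, e)), c))   [R3 at 2.2.2]
4. m(0, k(p(c), m(0, p(c), p(p(e)))), k(p(g(0, e)), c))  →  m(0, k(p(c), c), k(p(g(0, e)), c))   [R2 at 2.2]
5. m(0, k(p(c), c), k(p(g(0, e)), c))  →  m(0, p(c), k(p(g(0, e)), c))   [R1 at 2]
6. m(0, p(c), k(p(g(0, e)), c))  →  m(0, p(c), p(g(0, e)))   [R1 at 3]
7. m(0, p(c), p(g(0, e)))  →  m(0, p(c), p(p(e)))   [R3 at 3.1]
8. m(0, p(c), p(p(e)))  →  c   [R2 at ε]

Reduce t₂ = p(m(0, p(m(0, p(p(p(c))), p(p(e)))), p(g(p(p(0)), e)))):
1. p(m(0, p(m(0, p(p(p(c))), p(p(e)))), p(g(p(p(0)), e))))  →  p(m(0, p(p(p(c))), p(g(p(p(0)), e))))   [R2 at 1.2.1]
2. p(m(0, p(p(p(c))), p(g(p(p(0)), e))))  →  p(m(0, p(p(p(c))), p(p(e))))   [R3 at 1.3.1]
3. p(m(0, p(p(p(c))), p(p(e))))  →  p(p(p(c)))   [R2 at 1]

no — NF(t₁) = c, NF(t₂) = p(p(p(c)))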